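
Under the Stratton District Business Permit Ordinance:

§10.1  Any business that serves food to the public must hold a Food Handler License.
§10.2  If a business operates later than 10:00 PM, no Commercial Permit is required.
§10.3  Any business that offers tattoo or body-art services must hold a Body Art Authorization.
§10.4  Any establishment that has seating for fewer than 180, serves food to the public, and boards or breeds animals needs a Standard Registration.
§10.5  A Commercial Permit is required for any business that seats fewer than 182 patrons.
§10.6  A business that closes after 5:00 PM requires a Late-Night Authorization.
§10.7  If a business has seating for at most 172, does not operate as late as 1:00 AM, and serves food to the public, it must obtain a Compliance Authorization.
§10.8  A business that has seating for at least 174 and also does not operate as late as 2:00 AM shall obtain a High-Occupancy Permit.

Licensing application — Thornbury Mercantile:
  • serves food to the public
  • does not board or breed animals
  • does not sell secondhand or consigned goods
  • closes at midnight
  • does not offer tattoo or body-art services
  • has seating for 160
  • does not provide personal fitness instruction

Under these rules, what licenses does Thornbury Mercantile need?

§10.1 serves food to the public → Food Handler License required.
§10.2 closes midnight, after 10:00 PM → exempt from Commercial Permit.
§10.3 does not offer tattoo or body-art services → Body Art Authorization not required.
§10.4 seating 160 < 180; serves food to the public; does not board or breed animals → Standard Registration not required.
§10.5 seating 160 < 182 → Commercial Permit required.
§10.6 closes midnight, after 5:00 PM → Late-Night Authorization required.
§10.7 seating 160 ≤ 172; closes midnight, at/before 1:00 AM; serves food to the public → Compliance Authorization required.
§10.8 seating 160 < 174; closes midnight, at/before 2:00 AM → High-Occupancy Permit not required.

Compliance Authorization, Food Handler License, Late-Night Authorization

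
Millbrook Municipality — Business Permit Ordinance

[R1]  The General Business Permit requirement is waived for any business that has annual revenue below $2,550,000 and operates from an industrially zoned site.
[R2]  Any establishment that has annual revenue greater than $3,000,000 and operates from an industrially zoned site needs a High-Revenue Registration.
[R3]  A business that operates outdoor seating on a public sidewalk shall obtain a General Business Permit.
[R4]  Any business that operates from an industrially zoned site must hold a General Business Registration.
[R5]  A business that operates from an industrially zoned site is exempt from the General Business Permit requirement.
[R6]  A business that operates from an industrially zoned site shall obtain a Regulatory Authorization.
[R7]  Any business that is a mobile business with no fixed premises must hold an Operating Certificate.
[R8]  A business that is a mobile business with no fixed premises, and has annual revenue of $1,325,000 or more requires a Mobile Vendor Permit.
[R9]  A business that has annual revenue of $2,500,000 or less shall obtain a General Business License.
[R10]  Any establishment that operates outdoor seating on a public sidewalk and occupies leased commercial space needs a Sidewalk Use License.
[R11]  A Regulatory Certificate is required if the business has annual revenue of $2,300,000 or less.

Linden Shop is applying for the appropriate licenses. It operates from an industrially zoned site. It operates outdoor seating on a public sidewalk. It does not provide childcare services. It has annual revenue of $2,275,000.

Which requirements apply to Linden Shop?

[R1] revenue $2,275,000 < $2,550,000; operates from an industrially zoned site → exempt from General Business Permit.
[R2] revenue $2,275,000 ≤ $3,000,000; operates from an industrially zoned site → High-Revenue Registration not required.
[R3] operates outdoor seating on a public sidewalk → General Business Permit required.
[R4] operates from an industrially zoned site → General Business Registration required.
[R5] operates from an industrially zoned site → exempt from General Business Permit.
[R6] operates from an industrially zoned site → Regulatory Authorization required.
[R7] operates from an industrially zoned site (not: is a mobile business with no fixed premises) → Operating Certificate not required.
[R8] operates from an industrially zoned site (not: is a mobile business with no fixed premises); revenue $2,275,000 ≥ $1,325,000 → Mobile Vendor Permit not required.
[R9] revenue $2,275,000 ≤ $2,500,000 → General Business License required.
[R10] operates outdoor seating on a public sidewalk; operates from an industrially zoned site (not: occupies leased commercial space) → Sidewalk Use License not required.
[R11] revenue $2,275,000 ≤ $2,300,000 → Regulatory Certificate required.

General Business License, General Business Registration, Regulatory Authorization, Regulatory Certificate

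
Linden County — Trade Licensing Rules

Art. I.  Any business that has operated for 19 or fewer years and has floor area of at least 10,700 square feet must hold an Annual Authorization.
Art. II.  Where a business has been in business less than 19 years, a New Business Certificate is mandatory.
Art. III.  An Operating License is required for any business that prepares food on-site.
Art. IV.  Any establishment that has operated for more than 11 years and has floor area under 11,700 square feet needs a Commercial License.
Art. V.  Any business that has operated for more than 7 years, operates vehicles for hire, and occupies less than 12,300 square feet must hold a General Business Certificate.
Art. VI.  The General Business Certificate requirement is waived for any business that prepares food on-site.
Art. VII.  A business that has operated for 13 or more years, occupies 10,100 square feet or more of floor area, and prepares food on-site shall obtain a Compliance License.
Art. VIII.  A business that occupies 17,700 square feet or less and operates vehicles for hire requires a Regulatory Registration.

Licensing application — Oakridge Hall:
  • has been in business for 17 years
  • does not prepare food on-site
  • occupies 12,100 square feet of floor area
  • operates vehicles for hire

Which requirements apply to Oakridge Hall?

Annual Authorization, General Business Certificate, New Business Certificate, Regulatory Registration

Art. I. years in business 17 ≤ 19; floor area 12,100 square feet ≥ 10,700 square feet → Annual Authorization required.
Art. II. years in business 17 < 19 → New Business Certificate required.
Art. III. does not prepare food on-site → Operating License not required.
Art. IV. years in business 17 > 11; floor area 12,100 square feet ≥ 11,700 square feet → Commercial License not required.
Art. V. years in business 17 > 7; operates vehicles for hire; floor area 12,100 square feet < 12,300 square feet → General Business Certificate required.
Art. VI. does not prepare food on-site → General Business Certificate exemption does not apply.
Art. VII. years in business 17 ≥ 13; floor area 12,100 square feet ≥ 10,100 square feet; does not prepare food on-site → Compliance License not required.
Art. VIII. floor area 12,100 square feet ≤ 17,700 square feet; operates vehicles for hire → Regulatory Registration required.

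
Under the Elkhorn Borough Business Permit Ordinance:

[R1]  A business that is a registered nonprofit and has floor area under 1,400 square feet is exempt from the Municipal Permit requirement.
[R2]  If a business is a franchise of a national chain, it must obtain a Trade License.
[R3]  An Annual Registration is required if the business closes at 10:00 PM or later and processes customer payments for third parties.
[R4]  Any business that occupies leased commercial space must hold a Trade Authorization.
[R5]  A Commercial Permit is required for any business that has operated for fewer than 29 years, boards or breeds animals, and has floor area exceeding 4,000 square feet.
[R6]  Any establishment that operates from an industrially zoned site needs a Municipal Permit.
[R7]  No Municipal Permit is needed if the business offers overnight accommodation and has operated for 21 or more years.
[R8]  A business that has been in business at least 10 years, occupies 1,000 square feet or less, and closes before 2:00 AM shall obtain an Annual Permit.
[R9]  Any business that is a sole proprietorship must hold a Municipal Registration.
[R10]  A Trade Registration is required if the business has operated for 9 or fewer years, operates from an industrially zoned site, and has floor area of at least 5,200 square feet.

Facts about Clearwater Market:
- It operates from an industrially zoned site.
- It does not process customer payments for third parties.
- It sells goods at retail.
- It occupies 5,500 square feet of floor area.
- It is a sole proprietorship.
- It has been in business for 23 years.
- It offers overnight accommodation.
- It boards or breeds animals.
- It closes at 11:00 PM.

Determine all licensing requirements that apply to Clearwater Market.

[R1] is a sole proprietorship (not: is a registered nonprofit); floor area 5,500 square feet ≥ 1,400 square feet → Municipal Permit exemption does not apply.
[R2] is a sole proprietorship (not: is a franchise of a national chain) → Trade License not required.
[R3] closes 11:00 PM, after 10:00 PM; does not process customer payments for third parties → Annual Registration not required.
[R4] operates from an industrially zoned site (not: occupies leased commercial space) → Trade Authorization not required.
[R5] years in business 23 < 29; boards or breeds animals; floor area 5,500 square feet > 4,000 square feet → Commercial Permit required.
[R6] operates from an industrially zoned site → Municipal Permit required.
[R7] offers overnight accommodation; years in business 23 ≥ 21 → exempt from Municipal Permit.
[R8] years in business 23 ≥ 10; floor area 5,500 square feet > 1,000 square feet; closes 11:00 PM, at/before 2:00 AM → Annual Permit not required.
[R9] is a sole proprietorship → Municipal Registration required.
[R10] years in business 23 > 9; operates from an industrially zoned site; floor area 5,500 square feet ≥ 5,200 square feet → Trade Registration not required.

Commercial Permit, Municipal Registration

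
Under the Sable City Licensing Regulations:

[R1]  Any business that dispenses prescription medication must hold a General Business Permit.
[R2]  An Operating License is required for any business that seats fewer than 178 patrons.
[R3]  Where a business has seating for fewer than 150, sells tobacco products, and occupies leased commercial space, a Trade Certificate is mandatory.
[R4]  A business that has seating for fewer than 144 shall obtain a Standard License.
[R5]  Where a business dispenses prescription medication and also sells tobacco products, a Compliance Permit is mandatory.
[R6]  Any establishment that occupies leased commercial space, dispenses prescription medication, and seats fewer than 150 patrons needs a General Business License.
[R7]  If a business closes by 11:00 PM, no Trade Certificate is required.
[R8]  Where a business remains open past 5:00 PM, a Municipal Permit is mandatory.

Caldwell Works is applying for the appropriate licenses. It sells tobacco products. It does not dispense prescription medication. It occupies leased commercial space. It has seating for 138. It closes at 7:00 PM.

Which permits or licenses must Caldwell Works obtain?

[R1] does not dispense prescription medication → General Business Permit not required.
[R2] seating 138 < 178 → Operating License required.
[R3] seating 138 < 150; sells tobacco products; occupies leased commercial space → Trade Certificate required.
[R4] seating 138 < 144 → Standard License required.
[R5] does not dispense prescription medication; sells tobacco products → Compliance Permit not required.
[R6] occupies leased commercial space; does not dispense prescription medication; seating 138 < 150 → General Business License not required.
[R7] closes 7:00 PM, at/before 11:00 PM → exempt from Trade Certificate.
[R8] closes 7:00 PM, after 5:00 PM → Municipal Permit required.

Municipal Permit, Operating License, Standard License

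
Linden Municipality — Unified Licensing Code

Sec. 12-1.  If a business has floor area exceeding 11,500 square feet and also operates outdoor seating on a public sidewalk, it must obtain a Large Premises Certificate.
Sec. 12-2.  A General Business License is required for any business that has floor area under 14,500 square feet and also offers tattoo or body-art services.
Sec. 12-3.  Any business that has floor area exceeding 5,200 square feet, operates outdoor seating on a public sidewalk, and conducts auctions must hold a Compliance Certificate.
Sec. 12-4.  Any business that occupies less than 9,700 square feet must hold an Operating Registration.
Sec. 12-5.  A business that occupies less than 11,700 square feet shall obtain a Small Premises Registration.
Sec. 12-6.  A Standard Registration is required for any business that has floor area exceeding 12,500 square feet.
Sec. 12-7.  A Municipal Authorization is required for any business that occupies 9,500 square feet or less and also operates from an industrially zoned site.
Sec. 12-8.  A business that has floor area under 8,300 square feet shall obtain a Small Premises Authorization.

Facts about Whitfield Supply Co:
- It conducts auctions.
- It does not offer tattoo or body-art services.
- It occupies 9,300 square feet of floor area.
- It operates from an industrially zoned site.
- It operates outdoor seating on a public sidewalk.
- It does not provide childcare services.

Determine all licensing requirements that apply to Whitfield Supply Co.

Compliance Certificate, Municipal Authorization, Operating Registration, Small Premises Registration

Sec. 12-1. floor area 9,300 square feet ≤ 11,500 square feet; operates outdoor seating on a public sidewalk → Large Premises Certificate not required.
Sec. 12-2. floor area 9,300 square feet < 14,500 square feet; does not offer tattoo or body-art services → General Business License not required.
Sec. 12-3. floor area 9,300 square feet > 5,200 square feet; operates outdoor seating on a public sidewalk; conducts auctions → Compliance Certificate required.
Sec. 12-4. floor area 9,300 square feet < 9,700 square feet → Operating Registration required.
Sec. 12-5. floor area 9,300 square feet < 11,700 square feet → Small Premises Registration required.
Sec. 12-6. floor area 9,300 square feet ≤ 12,500 square feet → Standard Registration not required.
Sec. 12-7. floor area 9,300 square feet ≤ 9,500 square feet; operates from an industrially zoned site → Municipal Authorization required.
Sec. 12-8. floor area 9,300 square feet ≥ 8,300 square feet → Small Premises Authorization not required.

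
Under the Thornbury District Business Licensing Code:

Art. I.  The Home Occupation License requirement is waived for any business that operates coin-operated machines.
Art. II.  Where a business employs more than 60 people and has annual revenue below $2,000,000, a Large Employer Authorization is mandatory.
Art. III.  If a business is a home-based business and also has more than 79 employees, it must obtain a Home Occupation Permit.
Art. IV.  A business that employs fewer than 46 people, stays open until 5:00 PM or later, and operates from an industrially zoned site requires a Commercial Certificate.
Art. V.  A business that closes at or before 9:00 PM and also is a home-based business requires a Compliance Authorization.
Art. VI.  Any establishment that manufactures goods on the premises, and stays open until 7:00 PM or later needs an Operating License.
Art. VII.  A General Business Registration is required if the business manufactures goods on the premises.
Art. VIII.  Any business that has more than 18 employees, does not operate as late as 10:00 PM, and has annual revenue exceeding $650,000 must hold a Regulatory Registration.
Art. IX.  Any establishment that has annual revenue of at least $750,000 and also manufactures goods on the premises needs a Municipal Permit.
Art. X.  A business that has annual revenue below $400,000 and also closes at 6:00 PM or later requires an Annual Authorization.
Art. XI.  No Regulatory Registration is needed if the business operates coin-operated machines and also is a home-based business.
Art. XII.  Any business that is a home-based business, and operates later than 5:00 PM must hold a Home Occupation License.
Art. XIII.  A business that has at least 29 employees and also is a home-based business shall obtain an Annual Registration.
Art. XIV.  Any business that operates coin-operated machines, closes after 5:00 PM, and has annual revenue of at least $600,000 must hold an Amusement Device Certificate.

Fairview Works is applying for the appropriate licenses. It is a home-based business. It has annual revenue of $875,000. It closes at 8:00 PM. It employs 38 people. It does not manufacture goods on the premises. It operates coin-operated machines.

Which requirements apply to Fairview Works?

Art. I. operates coin-operated machines → exempt from Home Occupation License.
Art. II. employees 38 ≤ 60; revenue $875,000 < $2,000,000 → Large Employer Authorization not required.
Art. III. is a home-based business; employees 38 ≤ 79 → Home Occupation Permit not required.
Art. IV. employees 38 < 46; closes 8:00 PM, after 5:00 PM; is a home-based business (not: operates from an industrially zoned site) → Commercial Certificate not required.
Art. V. closes 8:00 PM, at/before 9:00 PM; is a home-based business → Compliance Authorization required.
Art. VI. does not manufacture goods on the premises; closes 8:00 PM, after 7:00 PM → Operating License not required.
Art. VII. does not manufacture goods on the premises → General Business Registration not required.
Art. VIII. employees 38 > 18; closes 8:00 PM, at/before 10:00 PM; revenue $875,000 > $650,000 → Regulatory Registration required.
Art. IX. revenue $875,000 ≥ $750,000; does not manufacture goods on the premises → Municipal Permit not required.
Art. X. revenue $875,000 ≥ $400,000; closes 8:00 PM, after 6:00 PM → Annual Authorization not required.
Art. XI. operates coin-operated machines; is a home-based business → exempt from Regulatory Registration.
Art. XII. is a home-based business; closes 8:00 PM, after 5:00 PM → Home Occupation License required.
Art. XIII. employees 38 ≥ 29; is a home-based business → Annual Registration required.
Art. XIV. operates coin-operated machines; closes 8:00 PM, after 5:00 PM; revenue $875,000 ≥ $600,000 → Amusement Device Certificate required.

Amusement Device Certificate, Annual Registration, Compliance Authorization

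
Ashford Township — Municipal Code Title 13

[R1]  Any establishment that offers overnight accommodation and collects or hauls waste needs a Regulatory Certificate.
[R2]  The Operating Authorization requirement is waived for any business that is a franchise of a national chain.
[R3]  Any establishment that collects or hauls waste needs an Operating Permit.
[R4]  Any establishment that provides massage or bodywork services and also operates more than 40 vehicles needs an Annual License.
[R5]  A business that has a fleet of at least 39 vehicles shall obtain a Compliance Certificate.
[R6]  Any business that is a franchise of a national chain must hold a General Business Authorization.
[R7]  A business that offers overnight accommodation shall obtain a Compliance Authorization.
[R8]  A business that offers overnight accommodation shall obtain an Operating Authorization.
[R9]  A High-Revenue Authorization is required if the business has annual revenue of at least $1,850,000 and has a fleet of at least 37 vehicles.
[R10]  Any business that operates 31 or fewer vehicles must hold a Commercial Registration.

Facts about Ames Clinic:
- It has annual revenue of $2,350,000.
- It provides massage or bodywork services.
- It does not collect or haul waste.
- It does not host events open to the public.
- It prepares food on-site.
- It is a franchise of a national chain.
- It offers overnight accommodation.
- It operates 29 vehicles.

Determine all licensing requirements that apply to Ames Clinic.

Commercial Registration, Compliance Authorization, General Business Authorization

[R1] offers overnight accommodation; does not collect or haul waste → Regulatory Certificate not required.
[R2] is a franchise of a national chain → exempt from Operating Authorization.
[R3] does not collect or haul waste → Operating Permit not required.
[R4] provides massage or bodywork services; vehicles 29 ≤ 40 → Annual License not required.
[R5] vehicles 29 < 39 → Compliance Certificate not required.
[R6] is a franchise of a national chain → General Business Authorization required.
[R7] offers overnight accommodation → Compliance Authorization required.
[R8] offers overnight accommodation → Operating Authorization required.
[R9] revenue $2,350,000 ≥ $1,850,000; vehicles 29 < 37 → High-Revenue Authorization not required.
[R10] vehicles 29 ≤ 31 → Commercial Registration required.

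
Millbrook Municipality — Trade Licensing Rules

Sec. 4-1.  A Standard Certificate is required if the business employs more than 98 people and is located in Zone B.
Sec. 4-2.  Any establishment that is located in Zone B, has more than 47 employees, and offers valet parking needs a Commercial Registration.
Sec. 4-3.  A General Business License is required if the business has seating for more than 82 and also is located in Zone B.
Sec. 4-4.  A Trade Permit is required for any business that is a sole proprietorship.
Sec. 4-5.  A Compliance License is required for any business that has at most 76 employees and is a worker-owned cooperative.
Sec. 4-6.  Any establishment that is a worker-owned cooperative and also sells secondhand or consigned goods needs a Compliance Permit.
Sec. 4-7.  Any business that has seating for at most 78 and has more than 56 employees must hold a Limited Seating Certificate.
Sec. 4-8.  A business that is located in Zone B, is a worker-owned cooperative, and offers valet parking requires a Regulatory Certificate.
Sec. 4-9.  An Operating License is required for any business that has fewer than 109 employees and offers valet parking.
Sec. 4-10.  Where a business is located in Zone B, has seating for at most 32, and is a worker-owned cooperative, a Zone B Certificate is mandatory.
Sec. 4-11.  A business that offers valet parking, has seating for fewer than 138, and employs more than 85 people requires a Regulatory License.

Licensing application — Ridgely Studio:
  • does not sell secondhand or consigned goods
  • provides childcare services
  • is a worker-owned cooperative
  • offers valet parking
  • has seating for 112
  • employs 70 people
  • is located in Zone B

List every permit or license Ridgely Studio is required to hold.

Commercial Registration, Compliance License, General Business License, Operating License, Regulatory Certificate

Sec. 4-1. employees 70 ≤ 98; is located in Zone B → Standard Certificate not required.
Sec. 4-2. is located in Zone B; employees 70 > 47; offers valet parking → Commercial Registration required.
Sec. 4-3. seating 112 > 82; is located in Zone B → General Business License required.
Sec. 4-4. is a worker-owned cooperative (not: is a sole proprietorship) → Trade Permit not required.
Sec. 4-5. employees 70 ≤ 76; is a worker-owned cooperative → Compliance License required.
Sec. 4-6. is a worker-owned cooperative; does not sell secondhand or consigned goods → Compliance Permit not required.
Sec. 4-7. seating 112 > 78; employees 70 > 56 → Limited Seating Certificate not required.
Sec. 4-8. is located in Zone B; is a worker-owned cooperative; offers valet parking → Regulatory Certificate required.
Sec. 4-9. employees 70 < 109; offers valet parking → Operating License required.
Sec. 4-10. is located in Zone B; seating 112 > 32; is a worker-owned cooperative → Zone B Certificate not required.
Sec. 4-11. offers valet parking; seating 112 < 138; employees 70 ≤ 85 → Regulatory License not required.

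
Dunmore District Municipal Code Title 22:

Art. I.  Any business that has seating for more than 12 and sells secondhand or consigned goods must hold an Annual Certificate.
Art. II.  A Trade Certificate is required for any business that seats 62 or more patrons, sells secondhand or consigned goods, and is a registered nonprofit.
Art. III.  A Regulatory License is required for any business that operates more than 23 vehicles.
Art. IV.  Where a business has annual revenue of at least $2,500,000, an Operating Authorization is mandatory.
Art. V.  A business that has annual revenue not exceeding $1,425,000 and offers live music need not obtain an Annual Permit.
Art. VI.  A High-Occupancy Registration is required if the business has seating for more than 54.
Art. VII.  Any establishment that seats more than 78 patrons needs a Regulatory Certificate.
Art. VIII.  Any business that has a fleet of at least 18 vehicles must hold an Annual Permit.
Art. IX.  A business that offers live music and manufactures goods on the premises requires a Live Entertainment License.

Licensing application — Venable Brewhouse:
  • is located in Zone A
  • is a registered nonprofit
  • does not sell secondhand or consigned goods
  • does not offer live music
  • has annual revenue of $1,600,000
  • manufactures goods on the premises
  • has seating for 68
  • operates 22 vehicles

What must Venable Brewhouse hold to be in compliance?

Art. I. seating 68 > 12; does not sell secondhand or consigned goods → Annual Certificate not required.
Art. II. seating 68 ≥ 62; does not sell secondhand or consigned goods; is a registered nonprofit → Trade Certificate not required.
Art. III. vehicles 22 ≤ 23 → Regulatory License not required.
Art. IV. revenue $1,600,000 < $2,500,000 → Operating Authorization not required.
Art. V. revenue $1,600,000 > $1,425,000; does not offer live music → Annual Permit exemption does not apply.
Art. VI. seating 68 > 54 → High-Occupancy Registration required.
Art. VII. seating 68 ≤ 78 → Regulatory Certificate not required.
Art. VIII. vehicles 22 ≥ 18 → Annual Permit required.
Art. IX. does not offer live music; manufactures goods on the premises → Live Entertainment License not required.

Annual Permit, High-Occupancy Registration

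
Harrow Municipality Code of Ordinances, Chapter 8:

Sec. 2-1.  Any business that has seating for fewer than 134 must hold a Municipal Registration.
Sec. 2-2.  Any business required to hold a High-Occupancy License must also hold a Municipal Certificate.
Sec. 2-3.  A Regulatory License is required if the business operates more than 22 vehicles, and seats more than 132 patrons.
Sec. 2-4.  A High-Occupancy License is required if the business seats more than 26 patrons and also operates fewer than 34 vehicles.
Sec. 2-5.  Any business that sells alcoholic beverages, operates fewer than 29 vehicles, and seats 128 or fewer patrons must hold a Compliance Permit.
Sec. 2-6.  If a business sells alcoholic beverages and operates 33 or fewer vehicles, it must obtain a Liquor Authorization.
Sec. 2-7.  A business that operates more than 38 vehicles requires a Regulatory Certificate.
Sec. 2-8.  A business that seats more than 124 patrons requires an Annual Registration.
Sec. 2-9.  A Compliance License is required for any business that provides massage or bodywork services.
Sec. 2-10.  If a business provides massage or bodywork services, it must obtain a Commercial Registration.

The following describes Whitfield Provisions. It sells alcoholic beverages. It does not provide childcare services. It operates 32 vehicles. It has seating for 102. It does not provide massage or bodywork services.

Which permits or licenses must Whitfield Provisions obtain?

Sec. 2-1. seating 102 < 134 → Municipal Registration required.
Sec. 2-2. High-Occupancy License is required → Municipal Certificate also required.
Sec. 2-3. vehicles 32 > 22; seating 102 ≤ 132 → Regulatory License not required.
Sec. 2-4. seating 102 > 26; vehicles 32 < 34 → High-Occupancy License required.
Sec. 2-5. sells alcoholic beverages; vehicles 32 ≥ 29; seating 102 ≤ 128 → Compliance Permit not required.
Sec. 2-6. sells alcoholic beverages; vehicles 32 ≤ 33 → Liquor Authorization required.
Sec. 2-7. vehicles 32 ≤ 38 → Regulatory Certificate not required.
Sec. 2-8. seating 102 ≤ 124 → Annual Registration not required.
Sec. 2-9. does not provide massage or bodywork services → Compliance License not required.
Sec. 2-10. does not provide massage or bodywork services → Commercial Registration not required.

High-Occupancy License, Liquor Authorization, Municipal Certificate, Municipal Registration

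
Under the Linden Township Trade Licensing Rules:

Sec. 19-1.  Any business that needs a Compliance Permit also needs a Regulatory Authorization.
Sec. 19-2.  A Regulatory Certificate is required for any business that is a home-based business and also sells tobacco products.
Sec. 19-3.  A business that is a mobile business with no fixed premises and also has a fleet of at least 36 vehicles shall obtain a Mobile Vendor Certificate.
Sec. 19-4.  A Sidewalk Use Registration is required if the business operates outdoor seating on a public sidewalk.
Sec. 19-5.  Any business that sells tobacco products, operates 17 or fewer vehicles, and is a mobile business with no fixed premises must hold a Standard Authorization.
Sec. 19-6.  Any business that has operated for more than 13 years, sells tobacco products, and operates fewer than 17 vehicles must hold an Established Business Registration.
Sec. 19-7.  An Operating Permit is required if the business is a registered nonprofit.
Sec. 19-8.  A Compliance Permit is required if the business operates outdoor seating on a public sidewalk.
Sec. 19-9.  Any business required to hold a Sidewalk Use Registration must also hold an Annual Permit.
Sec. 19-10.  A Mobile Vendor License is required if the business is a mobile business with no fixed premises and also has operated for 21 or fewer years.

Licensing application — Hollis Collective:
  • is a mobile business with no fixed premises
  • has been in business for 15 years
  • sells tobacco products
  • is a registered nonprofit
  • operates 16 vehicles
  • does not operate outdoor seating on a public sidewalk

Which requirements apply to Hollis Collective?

Sec. 19-1. Compliance Permit is not required → no effect.
Sec. 19-2. is a mobile business with no fixed premises (not: is a home-based business); sells tobacco products → Regulatory Certificate not required.
Sec. 19-3. is a mobile business with no fixed premises; vehicles 16 < 36 → Mobile Vendor Certificate not required.
Sec. 19-4. does not operate outdoor seating on a public sidewalk → Sidewalk Use Registration not required.
Sec. 19-5. sells tobacco products; vehicles 16 ≤ 17; is a mobile business with no fixed premises → Standard Authorization required.
Sec. 19-6. years in business 15 > 13; sells tobacco products; vehicles 16 < 17 → Established Business Registration required.
Sec. 19-7. is a registered nonprofit → Operating Permit required.
Sec. 19-8. does not operate outdoor seating on a public sidewalk → Compliance Permit not required.
Sec. 19-9. Sidewalk Use Registration is not required → no effect.
Sec. 19-10. is a mobile business with no fixed premises; years in business 15 ≤ 21 → Mobile Vendor License required.

Established Business Registration, Mobile Vendor License, Operating Permit, Standard Authorization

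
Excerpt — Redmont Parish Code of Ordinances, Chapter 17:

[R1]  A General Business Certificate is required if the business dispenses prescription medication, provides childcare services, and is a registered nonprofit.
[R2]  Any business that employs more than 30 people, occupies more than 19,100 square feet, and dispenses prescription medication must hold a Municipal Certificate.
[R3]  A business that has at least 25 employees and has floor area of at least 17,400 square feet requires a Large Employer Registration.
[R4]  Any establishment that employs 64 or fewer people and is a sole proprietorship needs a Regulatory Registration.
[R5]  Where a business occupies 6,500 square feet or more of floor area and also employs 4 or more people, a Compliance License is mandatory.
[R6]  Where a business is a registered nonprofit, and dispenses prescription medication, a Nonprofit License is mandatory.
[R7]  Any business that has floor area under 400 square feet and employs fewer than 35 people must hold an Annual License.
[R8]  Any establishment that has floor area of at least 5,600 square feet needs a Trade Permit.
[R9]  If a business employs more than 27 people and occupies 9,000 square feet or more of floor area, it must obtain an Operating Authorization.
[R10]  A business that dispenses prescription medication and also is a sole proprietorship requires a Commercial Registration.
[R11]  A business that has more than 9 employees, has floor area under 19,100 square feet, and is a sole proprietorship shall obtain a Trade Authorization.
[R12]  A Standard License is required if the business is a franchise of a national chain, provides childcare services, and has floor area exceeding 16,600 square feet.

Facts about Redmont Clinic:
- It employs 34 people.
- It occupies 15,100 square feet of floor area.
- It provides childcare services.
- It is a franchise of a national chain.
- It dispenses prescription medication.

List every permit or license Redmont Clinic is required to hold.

[R1] dispenses prescription medication; provides childcare services; is a franchise of a national chain (not: is a registered nonprofit) → General Business Certificate not required.
[R2] employees 34 > 30; floor area 15,100 square feet ≤ 19,100 square feet; dispenses prescription medication → Municipal Certificate not required.
[R3] employees 34 ≥ 25; floor area 15,100 square feet < 17,400 square feet → Large Employer Registration not required.
[R4] employees 34 ≤ 64; is a franchise of a national chain (not: is a sole proprietorship) → Regulatory Registration not required.
[R5] floor area 15,100 square feet ≥ 6,500 square feet; employees 34 ≥ 4 → Compliance License required.
[R6] is a franchise of a national chain (not: is a registered nonprofit); dispenses prescription medication → Nonprofit License not required.
[R7] floor area 15,100 square feet ≥ 400 square feet; employees 34 < 35 → Annual License not required.
[R8] floor area 15,100 square feet ≥ 5,600 square feet → Trade Permit required.
[R9] employees 34 > 27; floor area 15,100 square feet ≥ 9,000 square feet → Operating Authorization required.
[R10] dispenses prescription medication; is a franchise of a national chain (not: is a sole proprietorship) → Commercial Registration not required.
[R11] employees 34 > 9; floor area 15,100 square feet < 19,100 square feet; is a franchise of a national chain (not: is a sole proprietorship) → Trade Authorization not required.
[R12] is a franchise of a national chain; provides childcare services; floor area 15,100 square feet ≤ 16,600 square feet → Standard License not required.

Compliance License, Operating Authorization, Trade Permit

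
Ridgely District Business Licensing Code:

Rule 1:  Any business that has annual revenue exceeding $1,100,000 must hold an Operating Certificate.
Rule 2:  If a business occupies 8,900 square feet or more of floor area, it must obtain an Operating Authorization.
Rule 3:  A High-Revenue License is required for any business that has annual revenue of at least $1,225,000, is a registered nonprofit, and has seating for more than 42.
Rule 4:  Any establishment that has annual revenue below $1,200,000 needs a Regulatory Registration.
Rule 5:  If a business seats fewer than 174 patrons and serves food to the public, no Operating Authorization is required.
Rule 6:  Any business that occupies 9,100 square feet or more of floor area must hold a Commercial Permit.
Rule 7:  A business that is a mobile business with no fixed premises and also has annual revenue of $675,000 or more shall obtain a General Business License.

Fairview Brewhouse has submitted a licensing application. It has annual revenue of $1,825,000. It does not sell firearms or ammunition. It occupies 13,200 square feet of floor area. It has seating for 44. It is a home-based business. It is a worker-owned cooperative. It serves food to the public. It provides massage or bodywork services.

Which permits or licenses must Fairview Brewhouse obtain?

Rule 1: revenue $1,825,000 > $1,100,000 → Operating Certificate required.
Rule 2: floor area 13,200 square feet ≥ 8,900 square feet → Operating Authorization required.
Rule 3: revenue $1,825,000 ≥ $1,225,000; is a worker-owned cooperative (not: is a registered nonprofit); seating 44 > 42 → High-Revenue License not required.
Rule 4: revenue $1,825,000 ≥ $1,200,000 → Regulatory Registration not required.
Rule 5: seating 44 < 174; serves food to the public → exempt from Operating Authorization.
Rule 6: floor area 13,200 square feet ≥ 9,100 square feet → Commercial Permit required.
Rule 7: is a home-based business (not: is a mobile business with no fixed premises); revenue $1,825,000 ≥ $675,000 → General Business License not required.

Commercial Permit, Operating Certificate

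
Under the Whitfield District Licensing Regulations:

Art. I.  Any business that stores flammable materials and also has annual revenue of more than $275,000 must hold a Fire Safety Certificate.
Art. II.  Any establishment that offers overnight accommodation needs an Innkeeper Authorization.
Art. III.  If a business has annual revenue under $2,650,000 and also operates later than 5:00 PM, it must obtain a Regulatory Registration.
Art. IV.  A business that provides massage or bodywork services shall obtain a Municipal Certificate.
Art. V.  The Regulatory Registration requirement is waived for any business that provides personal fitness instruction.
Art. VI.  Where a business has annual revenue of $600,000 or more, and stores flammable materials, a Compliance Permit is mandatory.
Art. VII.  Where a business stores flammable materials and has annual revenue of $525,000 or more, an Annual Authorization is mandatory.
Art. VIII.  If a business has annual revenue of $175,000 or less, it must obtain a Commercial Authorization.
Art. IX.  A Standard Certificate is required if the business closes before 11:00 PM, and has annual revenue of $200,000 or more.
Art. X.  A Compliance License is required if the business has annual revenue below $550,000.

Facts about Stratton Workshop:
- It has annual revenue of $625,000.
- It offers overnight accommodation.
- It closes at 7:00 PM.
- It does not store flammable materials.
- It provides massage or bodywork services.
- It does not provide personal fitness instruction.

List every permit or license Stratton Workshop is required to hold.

Innkeeper Authorization, Municipal Certificate, Regulatory Registration, Standard Certificate

Art. I. does not store flammable materials; revenue $625,000 > $275,000 → Fire Safety Certificate not required.
Art. II. offers overnight accommodation → Innkeeper Authorization required.
Art. III. revenue $625,000 < $2,650,000; closes 7:00 PM, after 5:00 PM → Regulatory Registration required.
Art. IV. provides massage or bodywork services → Municipal Certificate required.
Art. V. does not provide personal fitness instruction → Regulatory Registration exemption does not apply.
Art. VI. revenue $625,000 ≥ $600,000; does not store flammable materials → Compliance Permit not required.
Art. VII. does not store flammable materials; revenue $625,000 ≥ $525,000 → Annual Authorization not required.
Art. VIII. revenue $625,000 > $175,000 → Commercial Authorization not required.
Art. IX. closes 7:00 PM, at/before 11:00 PM; revenue $625,000 ≥ $200,000 → Standard Certificate required.
Art. X. revenue $625,000 ≥ $550,000 → Compliance License not required.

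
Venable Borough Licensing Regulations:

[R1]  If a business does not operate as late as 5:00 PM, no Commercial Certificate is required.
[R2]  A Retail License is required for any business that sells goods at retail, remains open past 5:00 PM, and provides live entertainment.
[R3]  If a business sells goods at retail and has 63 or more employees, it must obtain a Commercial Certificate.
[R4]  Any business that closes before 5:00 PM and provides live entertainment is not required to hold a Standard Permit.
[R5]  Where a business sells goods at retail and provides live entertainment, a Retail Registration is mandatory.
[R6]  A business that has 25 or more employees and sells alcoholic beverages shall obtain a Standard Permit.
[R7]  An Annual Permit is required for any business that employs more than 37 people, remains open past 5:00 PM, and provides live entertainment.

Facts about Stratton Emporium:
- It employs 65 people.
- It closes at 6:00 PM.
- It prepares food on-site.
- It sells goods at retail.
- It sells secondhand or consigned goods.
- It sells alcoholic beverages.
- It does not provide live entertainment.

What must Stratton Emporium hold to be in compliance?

[R1] closes 6:00 PM, after 5:00 PM → Commercial Certificate exemption does not apply.
[R2] sells goods at retail; closes 6:00 PM, after 5:00 PM; does not provide live entertainment → Retail License not required.
[R3] sells goods at retail; employees 65 ≥ 63 → Commercial Certificate required.
[R4] closes 6:00 PM, after 5:00 PM; does not provide live entertainment → Standard Permit exemption does not apply.
[R5] sells goods at retail; does not provide live entertainment → Retail Registration not required.
[R6] employees 65 ≥ 25; sells alcoholic beverages → Standard Permit required.
[R7] employees 65 > 37; closes 6:00 PM, after 5:00 PM; does not provide live entertainment → Annual Permit not required.

Commercial Certificate, Standard Permit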